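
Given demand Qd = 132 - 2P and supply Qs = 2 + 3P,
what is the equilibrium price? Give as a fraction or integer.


At equilibrium, Qd = Qs.
132 - 2P = 2 + 3P
132 - 2 = 2P + 3P
130 = 5P
P* = 130/5 = 26

26


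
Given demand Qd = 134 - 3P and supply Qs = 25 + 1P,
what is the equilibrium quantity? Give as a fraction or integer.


First find equilibrium price:
134 - 3P = 25 + 1P
P* = 109/4 = 109/4
Then substitute into demand:
Q* = 134 - 3 * 109/4 = 209/4

209/4


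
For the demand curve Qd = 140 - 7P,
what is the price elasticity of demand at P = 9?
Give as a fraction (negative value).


dQ/dP = -7
At P = 9: Q = 140 - 7*9 = 77
E = (dQ/dP)(P/Q) = (-7)(9/77) = -9/11

-9/11


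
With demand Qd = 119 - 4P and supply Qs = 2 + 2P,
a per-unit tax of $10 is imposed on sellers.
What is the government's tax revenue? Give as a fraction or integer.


With tax on sellers, new supply: Qs' = 2 + 2(P - 10)
= 2P - 18
New equilibrium quantity:
Q_new = 83/3
Tax revenue = tax * Q_new = 10 * 83/3 = 830/3

830/3


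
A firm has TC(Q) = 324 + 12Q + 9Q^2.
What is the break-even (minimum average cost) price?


AC(Q) = 324/Q + 12 + 9Q
To minimize: dAC/dQ = -324/Q^2 + 9 = 0
Q^2 = 324/9 = 36
Q* = 6
Min AC = 324/6 + 12 + 9*6
Min AC = 54 + 12 + 54 = 120

120


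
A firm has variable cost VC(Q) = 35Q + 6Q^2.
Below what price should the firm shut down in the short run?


AVC(Q) = VC(Q)/Q = 35 + 6Q
AVC is increasing in Q, so minimum AVC is at Q -> 0+.
Min AVC = 35
The firm should shut down if P < 35.

35


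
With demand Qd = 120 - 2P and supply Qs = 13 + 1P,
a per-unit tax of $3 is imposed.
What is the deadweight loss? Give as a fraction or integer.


Pre-tax equilibrium quantity: Q* = 146/3
Post-tax equilibrium quantity: Q_tax = 140/3
Reduction in quantity: Q* - Q_tax = 2
DWL = (1/2) * tax * (Q* - Q_tax)
DWL = (1/2) * 3 * 2 = 3

3


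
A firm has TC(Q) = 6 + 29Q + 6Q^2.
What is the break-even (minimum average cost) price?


AC(Q) = 6/Q + 29 + 6Q
To minimize: dAC/dQ = -6/Q^2 + 6 = 0
Q^2 = 6/6 = 1
Q* = 1
Min AC = 6/1 + 29 + 6*1
Min AC = 6 + 29 + 6 = 41

41


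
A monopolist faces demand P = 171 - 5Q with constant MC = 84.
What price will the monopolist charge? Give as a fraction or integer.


MR = 171 - 10Q
Set MR = MC: 171 - 10Q = 84
Q* = 87/10
Substitute into demand:
P* = 171 - 5*87/10 = 255/2

255/2


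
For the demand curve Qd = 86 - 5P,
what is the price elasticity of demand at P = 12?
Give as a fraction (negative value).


dQ/dP = -5
At P = 12: Q = 86 - 5*12 = 26
E = (dQ/dP)(P/Q) = (-5)(12/26) = -30/13

-30/13


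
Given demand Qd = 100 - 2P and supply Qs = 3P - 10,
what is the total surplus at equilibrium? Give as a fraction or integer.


Find equilibrium: 100 - 2P = 3P - 10
100 + 10 = 5P
P* = 110/5 = 22
Q* = 3*22 - 10 = 56
Inverse demand: P = 50 - Q/2, so P_max = 50
Inverse supply: P = 10/3 + Q/3, so P_min = 10/3
CS = (1/2) * 56 * (50 - 22) = 784
PS = (1/2) * 56 * (22 - 10/3) = 1568/3
TS = CS + PS = 784 + 1568/3 = 3920/3

3920/3


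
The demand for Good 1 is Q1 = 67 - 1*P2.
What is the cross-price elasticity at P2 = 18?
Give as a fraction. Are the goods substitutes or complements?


dQ1/dP2 = -1
At P2 = 18: Q1 = 67 - 1*18 = 49
Exy = (dQ1/dP2)(P2/Q1) = -1 * 18 / 49 = -18/49
Since Exy < 0, the goods are complements.

-18/49 (complements)


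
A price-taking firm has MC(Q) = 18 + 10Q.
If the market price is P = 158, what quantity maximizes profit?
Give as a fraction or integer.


In perfect competition, profit is maximized where P = MC.
158 = 18 + 10Q
140 = 10Q
Q* = 140/10 = 14

14


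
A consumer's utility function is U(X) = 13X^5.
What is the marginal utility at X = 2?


MU = dU/dX = 13*5*X^(5-1)
MU = 65*X^4
At X = 2:
MU = 65 * 2^4
MU = 65 * 16 = 1040

1040


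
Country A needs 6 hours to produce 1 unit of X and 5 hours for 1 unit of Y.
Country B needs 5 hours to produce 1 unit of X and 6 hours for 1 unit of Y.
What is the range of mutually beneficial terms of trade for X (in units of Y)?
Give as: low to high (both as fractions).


Opportunity cost of X for Country A = hours_X / hours_Y = 6/5 = 6/5 units of Y
Opportunity cost of X for Country B = hours_X / hours_Y = 5/6 = 5/6 units of Y
Terms of trade must be between the two opportunity costs.
Range: 5/6 to 6/5

5/6 to 6/5


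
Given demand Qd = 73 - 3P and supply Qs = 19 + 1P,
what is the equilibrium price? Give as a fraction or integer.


At equilibrium, Qd = Qs.
73 - 3P = 19 + 1P
73 - 19 = 3P + 1P
54 = 4P
P* = 54/4 = 27/2

27/2


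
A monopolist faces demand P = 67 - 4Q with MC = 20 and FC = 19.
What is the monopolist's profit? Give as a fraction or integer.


MR = MC: 67 - 8Q = 20
Q* = 47/8
P* = 67 - 4*47/8 = 87/2
Profit = (P* - MC)*Q* - FC
= (87/2 - 20)*47/8 - 19
= 47/2*47/8 - 19
= 2209/16 - 19 = 1905/16

1905/16


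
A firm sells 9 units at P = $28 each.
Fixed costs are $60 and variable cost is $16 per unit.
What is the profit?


Total Revenue = P * Q = 28 * 9 = $252
Total Cost = FC + VC*Q = 60 + 16*9 = $204
Profit = TR - TC = 252 - 204 = $48

$48


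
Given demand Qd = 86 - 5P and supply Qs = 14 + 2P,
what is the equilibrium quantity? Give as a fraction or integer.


First find equilibrium price:
86 - 5P = 14 + 2P
P* = 72/7 = 72/7
Then substitute into demand:
Q* = 86 - 5 * 72/7 = 242/7

242/7


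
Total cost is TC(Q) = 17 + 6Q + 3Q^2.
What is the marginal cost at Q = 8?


MC = dTC/dQ = 6 + 2*3*Q
At Q = 8:
MC = 6 + 6*8
MC = 6 + 48 = 54

54


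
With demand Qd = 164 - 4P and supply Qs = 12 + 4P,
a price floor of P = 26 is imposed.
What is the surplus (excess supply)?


At P = 26:
Qd = 164 - 4*26 = 60
Qs = 12 + 4*26 = 116
Surplus = Qs - Qd = 116 - 60 = 56

56


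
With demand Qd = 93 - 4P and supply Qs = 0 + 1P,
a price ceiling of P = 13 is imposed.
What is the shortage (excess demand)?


At P = 13:
Qd = 93 - 4*13 = 41
Qs = 0 + 1*13 = 13
Shortage = Qd - Qs = 41 - 13 = 28

28


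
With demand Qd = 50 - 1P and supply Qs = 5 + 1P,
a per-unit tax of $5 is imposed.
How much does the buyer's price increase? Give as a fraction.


With a per-unit tax, the buyer's price increase depends on relative slopes.
Supply slope: d = 1, Demand slope: b = 1
Buyer's price increase = d * tax / (b + d)
= 1 * 5 / (1 + 1)
= 5 / 2 = 5/2

5/2


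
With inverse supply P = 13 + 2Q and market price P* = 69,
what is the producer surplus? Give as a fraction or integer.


Minimum supply price (at Q=0): P_min = 13
Quantity supplied at P* = 69:
Q* = (69 - 13)/2 = 28
PS = (1/2) * Q* * (P* - P_min)
PS = (1/2) * 28 * (69 - 13)
PS = (1/2) * 28 * 56 = 784

784


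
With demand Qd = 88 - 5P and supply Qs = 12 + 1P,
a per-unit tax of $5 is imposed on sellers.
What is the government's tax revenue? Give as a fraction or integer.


With tax on sellers, new supply: Qs' = 12 + 1(P - 5)
= 7 + 1P
New equilibrium quantity:
Q_new = 41/2
Tax revenue = tax * Q_new = 5 * 41/2 = 205/2

205/2


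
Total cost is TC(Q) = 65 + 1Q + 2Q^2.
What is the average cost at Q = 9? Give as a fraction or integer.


TC(9) = 65 + 1*9 + 2*9^2
TC(9) = 65 + 9 + 162 = 236
AC = TC/Q = 236/9 = 236/9

236/9


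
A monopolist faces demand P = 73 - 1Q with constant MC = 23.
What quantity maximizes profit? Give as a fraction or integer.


TR = P*Q = (73 - 1Q)Q = 73Q - 1Q^2
MR = dTR/dQ = 73 - 2Q
Set MR = MC:
73 - 2Q = 23
50 = 2Q
Q* = 50/2 = 25

25


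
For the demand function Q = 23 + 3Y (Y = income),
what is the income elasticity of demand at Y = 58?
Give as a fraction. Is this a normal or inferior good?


dQ/dY = 3
At Y = 58: Q = 23 + 3*58 = 197
Ey = (dQ/dY)(Y/Q) = 3 * 58 / 197 = 174/197
Since Ey > 0, this is a normal good.

174/197 (normal good)


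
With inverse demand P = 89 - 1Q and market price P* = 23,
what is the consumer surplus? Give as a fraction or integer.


Maximum willingness to pay (at Q=0): P_max = 89
Quantity demanded at P* = 23:
Q* = (89 - 23)/1 = 66
CS = (1/2) * Q* * (P_max - P*)
CS = (1/2) * 66 * (89 - 23)
CS = (1/2) * 66 * 66 = 2178

2178


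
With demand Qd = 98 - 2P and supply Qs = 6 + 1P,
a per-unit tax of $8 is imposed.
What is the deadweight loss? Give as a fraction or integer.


Pre-tax equilibrium quantity: Q* = 110/3
Post-tax equilibrium quantity: Q_tax = 94/3
Reduction in quantity: Q* - Q_tax = 16/3
DWL = (1/2) * tax * (Q* - Q_tax)
DWL = (1/2) * 8 * 16/3 = 64/3

64/3


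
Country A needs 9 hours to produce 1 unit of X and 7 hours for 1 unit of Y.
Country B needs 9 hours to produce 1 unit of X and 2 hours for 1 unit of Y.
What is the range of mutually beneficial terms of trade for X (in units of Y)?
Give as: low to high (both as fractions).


Opportunity cost of X for Country A = hours_X / hours_Y = 9/7 = 9/7 units of Y
Opportunity cost of X for Country B = hours_X / hours_Y = 9/2 = 9/2 units of Y
Terms of trade must be between the two opportunity costs.
Range: 9/7 to 9/2

9/7 to 9/2


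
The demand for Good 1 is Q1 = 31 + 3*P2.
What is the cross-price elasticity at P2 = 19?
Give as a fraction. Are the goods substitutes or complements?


dQ1/dP2 = 3
At P2 = 19: Q1 = 31 + 3*19 = 88
Exy = (dQ1/dP2)(P2/Q1) = 3 * 19 / 88 = 57/88
Since Exy > 0, the goods are substitutes.

57/88 (substitutes)


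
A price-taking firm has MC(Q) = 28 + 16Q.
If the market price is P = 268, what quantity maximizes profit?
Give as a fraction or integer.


In perfect competition, profit is maximized where P = MC.
268 = 28 + 16Q
240 = 16Q
Q* = 240/16 = 15

15


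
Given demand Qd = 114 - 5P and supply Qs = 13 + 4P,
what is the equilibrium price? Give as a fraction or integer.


At equilibrium, Qd = Qs.
114 - 5P = 13 + 4P
114 - 13 = 5P + 4P
101 = 9P
P* = 101/9 = 101/9

101/9


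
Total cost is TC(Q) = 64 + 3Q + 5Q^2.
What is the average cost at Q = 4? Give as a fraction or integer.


TC(4) = 64 + 3*4 + 5*4^2
TC(4) = 64 + 12 + 80 = 156
AC = TC/Q = 156/4 = 39

39


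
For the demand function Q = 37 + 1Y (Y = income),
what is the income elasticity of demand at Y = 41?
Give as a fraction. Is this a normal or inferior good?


dQ/dY = 1
At Y = 41: Q = 37 + 1*41 = 78
Ey = (dQ/dY)(Y/Q) = 1 * 41 / 78 = 41/78
Since Ey > 0, this is a normal good.

41/78 (normal good)


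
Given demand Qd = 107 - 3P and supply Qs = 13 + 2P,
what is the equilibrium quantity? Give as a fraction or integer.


First find equilibrium price:
107 - 3P = 13 + 2P
P* = 94/5 = 94/5
Then substitute into demand:
Q* = 107 - 3 * 94/5 = 253/5

253/5


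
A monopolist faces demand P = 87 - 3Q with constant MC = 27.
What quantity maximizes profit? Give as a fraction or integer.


TR = P*Q = (87 - 3Q)Q = 87Q - 3Q^2
MR = dTR/dQ = 87 - 6Q
Set MR = MC:
87 - 6Q = 27
60 = 6Q
Q* = 60/6 = 10

10


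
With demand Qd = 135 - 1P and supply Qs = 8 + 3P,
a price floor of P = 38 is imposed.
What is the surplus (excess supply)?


At P = 38:
Qd = 135 - 1*38 = 97
Qs = 8 + 3*38 = 122
Surplus = Qs - Qd = 122 - 97 = 25

25


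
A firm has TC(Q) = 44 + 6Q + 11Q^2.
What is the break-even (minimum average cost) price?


AC(Q) = 44/Q + 6 + 11Q
To minimize: dAC/dQ = -44/Q^2 + 11 = 0
Q^2 = 44/11 = 4
Q* = 2
Min AC = 44/2 + 6 + 11*2
Min AC = 22 + 6 + 22 = 50

50


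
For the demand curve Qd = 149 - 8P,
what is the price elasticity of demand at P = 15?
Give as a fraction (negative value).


dQ/dP = -8
At P = 15: Q = 149 - 8*15 = 29
E = (dQ/dP)(P/Q) = (-8)(15/29) = -120/29

-120/29


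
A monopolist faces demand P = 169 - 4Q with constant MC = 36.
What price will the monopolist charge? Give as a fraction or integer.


MR = 169 - 8Q
Set MR = MC: 169 - 8Q = 36
Q* = 133/8
Substitute into demand:
P* = 169 - 4*133/8 = 205/2

205/2


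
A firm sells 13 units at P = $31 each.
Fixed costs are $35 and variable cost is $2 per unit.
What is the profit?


Total Revenue = P * Q = 31 * 13 = $403
Total Cost = FC + VC*Q = 35 + 2*13 = $61
Profit = TR - TC = 403 - 61 = $342

$342


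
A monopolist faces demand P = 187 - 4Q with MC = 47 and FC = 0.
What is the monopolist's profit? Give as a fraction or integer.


MR = MC: 187 - 8Q = 47
Q* = 35/2
P* = 187 - 4*35/2 = 117
Profit = (P* - MC)*Q* - FC
= (117 - 47)*35/2 - 0
= 70*35/2 - 0
= 1225 - 0 = 1225

1225


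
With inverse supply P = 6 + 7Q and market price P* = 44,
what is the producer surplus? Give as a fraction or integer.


Minimum supply price (at Q=0): P_min = 6
Quantity supplied at P* = 44:
Q* = (44 - 6)/7 = 38/7
PS = (1/2) * Q* * (P* - P_min)
PS = (1/2) * 38/7 * (44 - 6)
PS = (1/2) * 38/7 * 38 = 722/7

722/7


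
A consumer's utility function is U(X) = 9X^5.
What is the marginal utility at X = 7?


MU = dU/dX = 9*5*X^(5-1)
MU = 45*X^4
At X = 7:
MU = 45 * 7^4
MU = 45 * 2401 = 108045

108045


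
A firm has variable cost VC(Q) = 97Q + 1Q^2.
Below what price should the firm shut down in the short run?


AVC(Q) = VC(Q)/Q = 97 + 1Q
AVC is increasing in Q, so minimum AVC is at Q -> 0+.
Min AVC = 97
The firm should shut down if P < 97.

97


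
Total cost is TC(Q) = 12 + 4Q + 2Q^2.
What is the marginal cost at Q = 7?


MC = dTC/dQ = 4 + 2*2*Q
At Q = 7:
MC = 4 + 4*7
MC = 4 + 28 = 32

32


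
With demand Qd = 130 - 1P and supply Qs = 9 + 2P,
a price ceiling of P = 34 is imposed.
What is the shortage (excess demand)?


At P = 34:
Qd = 130 - 1*34 = 96
Qs = 9 + 2*34 = 77
Shortage = Qd - Qs = 96 - 77 = 19

19


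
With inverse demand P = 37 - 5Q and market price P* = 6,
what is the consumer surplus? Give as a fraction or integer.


Maximum willingness to pay (at Q=0): P_max = 37
Quantity demanded at P* = 6:
Q* = (37 - 6)/5 = 31/5
CS = (1/2) * Q* * (P_max - P*)
CS = (1/2) * 31/5 * (37 - 6)
CS = (1/2) * 31/5 * 31 = 961/10

961/10


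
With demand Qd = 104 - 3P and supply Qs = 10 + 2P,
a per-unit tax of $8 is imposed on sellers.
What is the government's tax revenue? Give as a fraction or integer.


With tax on sellers, new supply: Qs' = 10 + 2(P - 8)
= 2P - 6
New equilibrium quantity:
Q_new = 38
Tax revenue = tax * Q_new = 8 * 38 = 304

304


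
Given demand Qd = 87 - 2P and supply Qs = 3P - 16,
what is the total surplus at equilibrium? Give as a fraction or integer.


Find equilibrium: 87 - 2P = 3P - 16
87 + 16 = 5P
P* = 103/5 = 103/5
Q* = 3*103/5 - 16 = 229/5
Inverse demand: P = 87/2 - Q/2, so P_max = 87/2
Inverse supply: P = 16/3 + Q/3, so P_min = 16/3
CS = (1/2) * 229/5 * (87/2 - 103/5) = 52441/100
PS = (1/2) * 229/5 * (103/5 - 16/3) = 52441/150
TS = CS + PS = 52441/100 + 52441/150 = 52441/60

52441/60


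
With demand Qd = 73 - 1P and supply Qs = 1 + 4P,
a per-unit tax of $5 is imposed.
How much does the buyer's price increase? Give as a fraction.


With a per-unit tax, the buyer's price increase depends on relative slopes.
Supply slope: d = 4, Demand slope: b = 1
Buyer's price increase = d * tax / (b + d)
= 4 * 5 / (1 + 4)
= 20 / 5 = 4

4


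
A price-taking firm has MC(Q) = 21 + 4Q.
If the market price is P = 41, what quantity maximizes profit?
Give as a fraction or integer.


In perfect competition, profit is maximized where P = MC.
41 = 21 + 4Q
20 = 4Q
Q* = 20/4 = 5

5


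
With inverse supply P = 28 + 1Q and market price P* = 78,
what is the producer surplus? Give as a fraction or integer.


Minimum supply price (at Q=0): P_min = 28
Quantity supplied at P* = 78:
Q* = (78 - 28)/1 = 50
PS = (1/2) * Q* * (P* - P_min)
PS = (1/2) * 50 * (78 - 28)
PS = (1/2) * 50 * 50 = 1250

1250


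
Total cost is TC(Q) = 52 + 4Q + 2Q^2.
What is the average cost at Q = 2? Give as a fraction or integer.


TC(2) = 52 + 4*2 + 2*2^2
TC(2) = 52 + 8 + 8 = 68
AC = TC/Q = 68/2 = 34

34


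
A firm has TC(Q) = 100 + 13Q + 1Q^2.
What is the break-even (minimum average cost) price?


AC(Q) = 100/Q + 13 + 1Q
To minimize: dAC/dQ = -100/Q^2 + 1 = 0
Q^2 = 100/1 = 100
Q* = 10
Min AC = 100/10 + 13 + 1*10
Min AC = 10 + 13 + 10 = 33

33


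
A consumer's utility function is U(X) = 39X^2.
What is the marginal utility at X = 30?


MU = dU/dX = 39*2*X^(2-1)
MU = 78*X^1
At X = 30:
MU = 78 * 30^1
MU = 78 * 30 = 2340

2340


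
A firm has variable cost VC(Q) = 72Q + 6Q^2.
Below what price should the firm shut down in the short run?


AVC(Q) = VC(Q)/Q = 72 + 6Q
AVC is increasing in Q, so minimum AVC is at Q -> 0+.
Min AVC = 72
The firm should shut down if P < 72.

72


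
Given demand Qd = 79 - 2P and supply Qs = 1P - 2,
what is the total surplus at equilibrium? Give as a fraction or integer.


Find equilibrium: 79 - 2P = 1P - 2
79 + 2 = 3P
P* = 81/3 = 27
Q* = 1*27 - 2 = 25
Inverse demand: P = 79/2 - Q/2, so P_max = 79/2
Inverse supply: P = 2 + Q/1, so P_min = 2
CS = (1/2) * 25 * (79/2 - 27) = 625/4
PS = (1/2) * 25 * (27 - 2) = 625/2
TS = CS + PS = 625/4 + 625/2 = 1875/4

1875/4


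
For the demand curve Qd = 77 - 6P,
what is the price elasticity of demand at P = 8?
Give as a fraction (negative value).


dQ/dP = -6
At P = 8: Q = 77 - 6*8 = 29
E = (dQ/dP)(P/Q) = (-6)(8/29) = -48/29

-48/29


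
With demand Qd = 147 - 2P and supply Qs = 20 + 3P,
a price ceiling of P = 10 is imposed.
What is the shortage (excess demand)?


At P = 10:
Qd = 147 - 2*10 = 127
Qs = 20 + 3*10 = 50
Shortage = Qd - Qs = 127 - 50 = 77

77


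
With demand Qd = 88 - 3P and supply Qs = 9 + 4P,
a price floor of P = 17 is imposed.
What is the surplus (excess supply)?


At P = 17:
Qd = 88 - 3*17 = 37
Qs = 9 + 4*17 = 77
Surplus = Qs - Qd = 77 - 37 = 40

40


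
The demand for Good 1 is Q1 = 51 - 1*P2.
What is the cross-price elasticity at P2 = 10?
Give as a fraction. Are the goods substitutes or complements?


dQ1/dP2 = -1
At P2 = 10: Q1 = 51 - 1*10 = 41
Exy = (dQ1/dP2)(P2/Q1) = -1 * 10 / 41 = -10/41
Since Exy < 0, the goods are complements.

-10/41 (complements)


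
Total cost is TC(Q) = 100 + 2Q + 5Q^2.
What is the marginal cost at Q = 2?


MC = dTC/dQ = 2 + 2*5*Q
At Q = 2:
MC = 2 + 10*2
MC = 2 + 20 = 22

22


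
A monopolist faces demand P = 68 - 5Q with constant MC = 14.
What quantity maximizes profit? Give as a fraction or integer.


TR = P*Q = (68 - 5Q)Q = 68Q - 5Q^2
MR = dTR/dQ = 68 - 10Q
Set MR = MC:
68 - 10Q = 14
54 = 10Q
Q* = 54/10 = 27/5

27/5


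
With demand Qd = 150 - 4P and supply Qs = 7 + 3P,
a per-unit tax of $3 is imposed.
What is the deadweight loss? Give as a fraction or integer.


Pre-tax equilibrium quantity: Q* = 478/7
Post-tax equilibrium quantity: Q_tax = 442/7
Reduction in quantity: Q* - Q_tax = 36/7
DWL = (1/2) * tax * (Q* - Q_tax)
DWL = (1/2) * 3 * 36/7 = 54/7

54/7


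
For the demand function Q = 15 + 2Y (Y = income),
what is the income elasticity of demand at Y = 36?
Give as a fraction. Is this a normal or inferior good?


dQ/dY = 2
At Y = 36: Q = 15 + 2*36 = 87
Ey = (dQ/dY)(Y/Q) = 2 * 36 / 87 = 24/29
Since Ey > 0, this is a normal good.

24/29 (normal good)


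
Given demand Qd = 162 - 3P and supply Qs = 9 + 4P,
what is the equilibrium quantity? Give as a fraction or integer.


First find equilibrium price:
162 - 3P = 9 + 4P
P* = 153/7 = 153/7
Then substitute into demand:
Q* = 162 - 3 * 153/7 = 675/7

675/7


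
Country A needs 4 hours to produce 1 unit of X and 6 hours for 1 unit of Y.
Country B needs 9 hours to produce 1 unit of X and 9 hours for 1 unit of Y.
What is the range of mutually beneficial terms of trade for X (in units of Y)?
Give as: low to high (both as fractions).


Opportunity cost of X for Country A = hours_X / hours_Y = 4/6 = 2/3 units of Y
Opportunity cost of X for Country B = hours_X / hours_Y = 9/9 = 1 units of Y
Terms of trade must be between the two opportunity costs.
Range: 2/3 to 1

2/3 to 1


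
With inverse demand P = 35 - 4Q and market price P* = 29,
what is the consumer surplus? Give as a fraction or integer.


Maximum willingness to pay (at Q=0): P_max = 35
Quantity demanded at P* = 29:
Q* = (35 - 29)/4 = 3/2
CS = (1/2) * Q* * (P_max - P*)
CS = (1/2) * 3/2 * (35 - 29)
CS = (1/2) * 3/2 * 6 = 9/2

9/2


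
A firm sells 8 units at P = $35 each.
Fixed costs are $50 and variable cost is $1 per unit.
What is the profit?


Total Revenue = P * Q = 35 * 8 = $280
Total Cost = FC + VC*Q = 50 + 1*8 = $58
Profit = TR - TC = 280 - 58 = $222

$222


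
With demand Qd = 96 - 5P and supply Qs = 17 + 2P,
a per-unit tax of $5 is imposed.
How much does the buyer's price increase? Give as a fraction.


With a per-unit tax, the buyer's price increase depends on relative slopes.
Supply slope: d = 2, Demand slope: b = 5
Buyer's price increase = d * tax / (b + d)
= 2 * 5 / (5 + 2)
= 10 / 7 = 10/7

10/7


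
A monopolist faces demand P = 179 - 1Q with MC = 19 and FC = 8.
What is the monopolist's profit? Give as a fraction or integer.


MR = MC: 179 - 2Q = 19
Q* = 80
P* = 179 - 1*80 = 99
Profit = (P* - MC)*Q* - FC
= (99 - 19)*80 - 8
= 80*80 - 8
= 6400 - 8 = 6392

6392


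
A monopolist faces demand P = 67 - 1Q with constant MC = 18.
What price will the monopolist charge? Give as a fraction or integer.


MR = 67 - 2Q
Set MR = MC: 67 - 2Q = 18
Q* = 49/2
Substitute into demand:
P* = 67 - 1*49/2 = 85/2

85/2


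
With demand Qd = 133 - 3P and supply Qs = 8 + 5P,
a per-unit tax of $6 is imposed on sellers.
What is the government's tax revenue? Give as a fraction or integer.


With tax on sellers, new supply: Qs' = 8 + 5(P - 6)
= 5P - 22
New equilibrium quantity:
Q_new = 599/8
Tax revenue = tax * Q_new = 6 * 599/8 = 1797/4

1797/4


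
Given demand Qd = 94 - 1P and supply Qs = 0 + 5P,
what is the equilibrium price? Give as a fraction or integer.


At equilibrium, Qd = Qs.
94 - 1P = 0 + 5P
94 - 0 = 1P + 5P
94 = 6P
P* = 94/6 = 47/3

47/3


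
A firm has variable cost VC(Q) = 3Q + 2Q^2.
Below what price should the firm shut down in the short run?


AVC(Q) = VC(Q)/Q = 3 + 2Q
AVC is increasing in Q, so minimum AVC is at Q -> 0+.
Min AVC = 3
The firm should shut down if P < 3.

3


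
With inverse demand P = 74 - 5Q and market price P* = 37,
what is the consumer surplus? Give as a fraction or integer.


Maximum willingness to pay (at Q=0): P_max = 74
Quantity demanded at P* = 37:
Q* = (74 - 37)/5 = 37/5
CS = (1/2) * Q* * (P_max - P*)
CS = (1/2) * 37/5 * (74 - 37)
CS = (1/2) * 37/5 * 37 = 1369/10

1369/10


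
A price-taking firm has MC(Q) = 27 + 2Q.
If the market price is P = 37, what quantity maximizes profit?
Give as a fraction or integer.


In perfect competition, profit is maximized where P = MC.
37 = 27 + 2Q
10 = 2Q
Q* = 10/2 = 5

5


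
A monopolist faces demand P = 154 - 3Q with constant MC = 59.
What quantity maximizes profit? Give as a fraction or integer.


TR = P*Q = (154 - 3Q)Q = 154Q - 3Q^2
MR = dTR/dQ = 154 - 6Q
Set MR = MC:
154 - 6Q = 59
95 = 6Q
Q* = 95/6 = 95/6

95/6


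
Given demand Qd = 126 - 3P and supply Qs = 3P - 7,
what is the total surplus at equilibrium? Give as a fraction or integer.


Find equilibrium: 126 - 3P = 3P - 7
126 + 7 = 6P
P* = 133/6 = 133/6
Q* = 3*133/6 - 7 = 119/2
Inverse demand: P = 42 - Q/3, so P_max = 42
Inverse supply: P = 7/3 + Q/3, so P_min = 7/3
CS = (1/2) * 119/2 * (42 - 133/6) = 14161/24
PS = (1/2) * 119/2 * (133/6 - 7/3) = 14161/24
TS = CS + PS = 14161/24 + 14161/24 = 14161/12

14161/12


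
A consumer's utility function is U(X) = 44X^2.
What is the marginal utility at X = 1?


MU = dU/dX = 44*2*X^(2-1)
MU = 88*X^1
At X = 1:
MU = 88 * 1^1
MU = 88 * 1 = 88

88


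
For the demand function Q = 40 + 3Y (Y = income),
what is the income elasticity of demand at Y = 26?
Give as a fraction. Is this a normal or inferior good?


dQ/dY = 3
At Y = 26: Q = 40 + 3*26 = 118
Ey = (dQ/dY)(Y/Q) = 3 * 26 / 118 = 39/59
Since Ey > 0, this is a normal good.

39/59 (normal good)


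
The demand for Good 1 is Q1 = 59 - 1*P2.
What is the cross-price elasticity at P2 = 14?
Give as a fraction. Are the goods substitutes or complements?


dQ1/dP2 = -1
At P2 = 14: Q1 = 59 - 1*14 = 45
Exy = (dQ1/dP2)(P2/Q1) = -1 * 14 / 45 = -14/45
Since Exy < 0, the goods are complements.

-14/45 (complements)


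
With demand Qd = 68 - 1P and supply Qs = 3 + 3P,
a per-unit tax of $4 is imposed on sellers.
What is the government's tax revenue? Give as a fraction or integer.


With tax on sellers, new supply: Qs' = 3 + 3(P - 4)
= 3P - 9
New equilibrium quantity:
Q_new = 195/4
Tax revenue = tax * Q_new = 4 * 195/4 = 195

195


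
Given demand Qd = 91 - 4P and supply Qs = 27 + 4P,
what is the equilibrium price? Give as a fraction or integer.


At equilibrium, Qd = Qs.
91 - 4P = 27 + 4P
91 - 27 = 4P + 4P
64 = 8P
P* = 64/8 = 8

8


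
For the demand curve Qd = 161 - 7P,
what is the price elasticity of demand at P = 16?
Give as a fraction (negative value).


dQ/dP = -7
At P = 16: Q = 161 - 7*16 = 49
E = (dQ/dP)(P/Q) = (-7)(16/49) = -16/7

-16/7


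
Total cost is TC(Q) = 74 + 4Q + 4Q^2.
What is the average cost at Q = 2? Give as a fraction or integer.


TC(2) = 74 + 4*2 + 4*2^2
TC(2) = 74 + 8 + 16 = 98
AC = TC/Q = 98/2 = 49

49


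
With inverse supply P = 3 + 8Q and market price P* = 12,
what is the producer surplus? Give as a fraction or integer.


Minimum supply price (at Q=0): P_min = 3
Quantity supplied at P* = 12:
Q* = (12 - 3)/8 = 9/8
PS = (1/2) * Q* * (P* - P_min)
PS = (1/2) * 9/8 * (12 - 3)
PS = (1/2) * 9/8 * 9 = 81/16

81/16


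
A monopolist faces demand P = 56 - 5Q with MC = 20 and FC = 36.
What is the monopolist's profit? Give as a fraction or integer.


MR = MC: 56 - 10Q = 20
Q* = 18/5
P* = 56 - 5*18/5 = 38
Profit = (P* - MC)*Q* - FC
= (38 - 20)*18/5 - 36
= 18*18/5 - 36
= 324/5 - 36 = 144/5

144/5


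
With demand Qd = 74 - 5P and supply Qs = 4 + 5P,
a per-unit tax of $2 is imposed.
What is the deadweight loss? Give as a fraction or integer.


Pre-tax equilibrium quantity: Q* = 39
Post-tax equilibrium quantity: Q_tax = 34
Reduction in quantity: Q* - Q_tax = 5
DWL = (1/2) * tax * (Q* - Q_tax)
DWL = (1/2) * 2 * 5 = 5

5


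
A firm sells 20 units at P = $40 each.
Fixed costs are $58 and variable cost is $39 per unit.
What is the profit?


Total Revenue = P * Q = 40 * 20 = $800
Total Cost = FC + VC*Q = 58 + 39*20 = $838
Profit = TR - TC = 800 - 838 = $-38

$-38


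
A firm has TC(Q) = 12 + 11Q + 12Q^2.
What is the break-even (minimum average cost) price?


AC(Q) = 12/Q + 11 + 12Q
To minimize: dAC/dQ = -12/Q^2 + 12 = 0
Q^2 = 12/12 = 1
Q* = 1
Min AC = 12/1 + 11 + 12*1
Min AC = 12 + 11 + 12 = 35

35


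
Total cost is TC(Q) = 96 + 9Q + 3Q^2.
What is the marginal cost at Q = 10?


MC = dTC/dQ = 9 + 2*3*Q
At Q = 10:
MC = 9 + 6*10
MC = 9 + 60 = 69

69


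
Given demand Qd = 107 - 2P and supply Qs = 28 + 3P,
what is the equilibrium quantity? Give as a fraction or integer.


First find equilibrium price:
107 - 2P = 28 + 3P
P* = 79/5 = 79/5
Then substitute into demand:
Q* = 107 - 2 * 79/5 = 377/5

377/5


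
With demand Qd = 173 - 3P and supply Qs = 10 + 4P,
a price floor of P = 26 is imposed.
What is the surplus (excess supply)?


At P = 26:
Qd = 173 - 3*26 = 95
Qs = 10 + 4*26 = 114
Surplus = Qs - Qd = 114 - 95 = 19

19


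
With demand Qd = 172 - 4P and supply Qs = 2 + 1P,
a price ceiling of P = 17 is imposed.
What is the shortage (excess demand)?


At P = 17:
Qd = 172 - 4*17 = 104
Qs = 2 + 1*17 = 19
Shortage = Qd - Qs = 104 - 19 = 85

85


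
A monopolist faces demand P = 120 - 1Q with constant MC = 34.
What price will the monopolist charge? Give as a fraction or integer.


MR = 120 - 2Q
Set MR = MC: 120 - 2Q = 34
Q* = 43
Substitute into demand:
P* = 120 - 1*43 = 77

77


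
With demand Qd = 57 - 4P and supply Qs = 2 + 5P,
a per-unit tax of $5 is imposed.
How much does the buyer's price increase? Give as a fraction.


With a per-unit tax, the buyer's price increase depends on relative slopes.
Supply slope: d = 5, Demand slope: b = 4
Buyer's price increase = d * tax / (b + d)
= 5 * 5 / (4 + 5)
= 25 / 9 = 25/9

25/9


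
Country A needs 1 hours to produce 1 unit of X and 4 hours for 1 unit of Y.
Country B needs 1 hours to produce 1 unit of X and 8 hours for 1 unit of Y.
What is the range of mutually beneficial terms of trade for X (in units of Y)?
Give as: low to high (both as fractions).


Opportunity cost of X for Country A = hours_X / hours_Y = 1/4 = 1/4 units of Y
Opportunity cost of X for Country B = hours_X / hours_Y = 1/8 = 1/8 units of Y
Terms of trade must be between the two opportunity costs.
Range: 1/8 to 1/4

1/8 to 1/4


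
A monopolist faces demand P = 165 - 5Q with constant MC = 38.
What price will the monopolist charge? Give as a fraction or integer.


MR = 165 - 10Q
Set MR = MC: 165 - 10Q = 38
Q* = 127/10
Substitute into demand:
P* = 165 - 5*127/10 = 203/2

203/2


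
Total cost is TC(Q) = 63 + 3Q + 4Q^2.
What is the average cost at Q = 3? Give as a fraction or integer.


TC(3) = 63 + 3*3 + 4*3^2
TC(3) = 63 + 9 + 36 = 108
AC = TC/Q = 108/3 = 36

36


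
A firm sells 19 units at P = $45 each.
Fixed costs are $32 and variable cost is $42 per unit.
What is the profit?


Total Revenue = P * Q = 45 * 19 = $855
Total Cost = FC + VC*Q = 32 + 42*19 = $830
Profit = TR - TC = 855 - 830 = $25

$25


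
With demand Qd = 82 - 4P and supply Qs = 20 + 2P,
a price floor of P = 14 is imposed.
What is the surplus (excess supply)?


At P = 14:
Qd = 82 - 4*14 = 26
Qs = 20 + 2*14 = 48
Surplus = Qs - Qd = 48 - 26 = 22

22


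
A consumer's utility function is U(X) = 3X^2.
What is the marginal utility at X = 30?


MU = dU/dX = 3*2*X^(2-1)
MU = 6*X^1
At X = 30:
MU = 6 * 30^1
MU = 6 * 30 = 180

180


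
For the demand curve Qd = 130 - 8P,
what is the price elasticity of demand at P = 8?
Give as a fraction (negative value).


dQ/dP = -8
At P = 8: Q = 130 - 8*8 = 66
E = (dQ/dP)(P/Q) = (-8)(8/66) = -32/33

-32/33


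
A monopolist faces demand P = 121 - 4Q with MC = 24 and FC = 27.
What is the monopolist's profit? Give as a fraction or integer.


MR = MC: 121 - 8Q = 24
Q* = 97/8
P* = 121 - 4*97/8 = 145/2
Profit = (P* - MC)*Q* - FC
= (145/2 - 24)*97/8 - 27
= 97/2*97/8 - 27
= 9409/16 - 27 = 8977/16

8977/16


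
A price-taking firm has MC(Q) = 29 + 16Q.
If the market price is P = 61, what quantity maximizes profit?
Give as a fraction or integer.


In perfect competition, profit is maximized where P = MC.
61 = 29 + 16Q
32 = 16Q
Q* = 32/16 = 2

2


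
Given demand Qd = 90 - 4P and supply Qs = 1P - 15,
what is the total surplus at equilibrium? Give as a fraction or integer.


Find equilibrium: 90 - 4P = 1P - 15
90 + 15 = 5P
P* = 105/5 = 21
Q* = 1*21 - 15 = 6
Inverse demand: P = 45/2 - Q/4, so P_max = 45/2
Inverse supply: P = 15 + Q/1, so P_min = 15
CS = (1/2) * 6 * (45/2 - 21) = 9/2
PS = (1/2) * 6 * (21 - 15) = 18
TS = CS + PS = 9/2 + 18 = 45/2

45/2


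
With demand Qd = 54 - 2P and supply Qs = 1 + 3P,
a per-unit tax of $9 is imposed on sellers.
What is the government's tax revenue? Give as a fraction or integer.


With tax on sellers, new supply: Qs' = 1 + 3(P - 9)
= 3P - 26
New equilibrium quantity:
Q_new = 22
Tax revenue = tax * Q_new = 9 * 22 = 198

198


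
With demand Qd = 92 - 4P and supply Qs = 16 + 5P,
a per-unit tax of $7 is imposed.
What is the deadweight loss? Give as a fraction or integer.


Pre-tax equilibrium quantity: Q* = 524/9
Post-tax equilibrium quantity: Q_tax = 128/3
Reduction in quantity: Q* - Q_tax = 140/9
DWL = (1/2) * tax * (Q* - Q_tax)
DWL = (1/2) * 7 * 140/9 = 490/9

490/9


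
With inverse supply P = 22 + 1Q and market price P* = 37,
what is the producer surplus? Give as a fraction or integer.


Minimum supply price (at Q=0): P_min = 22
Quantity supplied at P* = 37:
Q* = (37 - 22)/1 = 15
PS = (1/2) * Q* * (P* - P_min)
PS = (1/2) * 15 * (37 - 22)
PS = (1/2) * 15 * 15 = 225/2

225/2


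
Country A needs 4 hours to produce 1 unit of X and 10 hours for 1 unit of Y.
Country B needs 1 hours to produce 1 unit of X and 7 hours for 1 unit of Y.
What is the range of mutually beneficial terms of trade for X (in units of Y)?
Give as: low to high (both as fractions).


Opportunity cost of X for Country A = hours_X / hours_Y = 4/10 = 2/5 units of Y
Opportunity cost of X for Country B = hours_X / hours_Y = 1/7 = 1/7 units of Y
Terms of trade must be between the two opportunity costs.
Range: 1/7 to 2/5

1/7 to 2/5


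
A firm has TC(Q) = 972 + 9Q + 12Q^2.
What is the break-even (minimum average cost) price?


AC(Q) = 972/Q + 9 + 12Q
To minimize: dAC/dQ = -972/Q^2 + 12 = 0
Q^2 = 972/12 = 81
Q* = 9
Min AC = 972/9 + 9 + 12*9
Min AC = 108 + 9 + 108 = 225

225


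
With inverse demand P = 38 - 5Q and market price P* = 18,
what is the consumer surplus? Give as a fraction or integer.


Maximum willingness to pay (at Q=0): P_max = 38
Quantity demanded at P* = 18:
Q* = (38 - 18)/5 = 4
CS = (1/2) * Q* * (P_max - P*)
CS = (1/2) * 4 * (38 - 18)
CS = (1/2) * 4 * 20 = 40

40


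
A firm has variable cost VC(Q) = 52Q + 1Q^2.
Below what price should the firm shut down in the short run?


AVC(Q) = VC(Q)/Q = 52 + 1Q
AVC is increasing in Q, so minimum AVC is at Q -> 0+.
Min AVC = 52
The firm should shut down if P < 52.

52


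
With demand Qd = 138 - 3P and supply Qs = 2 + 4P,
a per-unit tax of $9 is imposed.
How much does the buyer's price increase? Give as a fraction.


With a per-unit tax, the buyer's price increase depends on relative slopes.
Supply slope: d = 4, Demand slope: b = 3
Buyer's price increase = d * tax / (b + d)
= 4 * 9 / (3 + 4)
= 36 / 7 = 36/7

36/7


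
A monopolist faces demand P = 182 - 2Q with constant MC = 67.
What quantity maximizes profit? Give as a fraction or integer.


TR = P*Q = (182 - 2Q)Q = 182Q - 2Q^2
MR = dTR/dQ = 182 - 4Q
Set MR = MC:
182 - 4Q = 67
115 = 4Q
Q* = 115/4 = 115/4

115/4


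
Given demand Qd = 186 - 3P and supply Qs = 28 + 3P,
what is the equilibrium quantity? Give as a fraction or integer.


First find equilibrium price:
186 - 3P = 28 + 3P
P* = 158/6 = 79/3
Then substitute into demand:
Q* = 186 - 3 * 79/3 = 107

107


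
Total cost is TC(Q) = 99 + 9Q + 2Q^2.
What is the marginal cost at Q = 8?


MC = dTC/dQ = 9 + 2*2*Q
At Q = 8:
MC = 9 + 4*8
MC = 9 + 32 = 41

41


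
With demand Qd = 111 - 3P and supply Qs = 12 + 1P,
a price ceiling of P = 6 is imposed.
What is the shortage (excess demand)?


At P = 6:
Qd = 111 - 3*6 = 93
Qs = 12 + 1*6 = 18
Shortage = Qd - Qs = 93 - 18 = 75

75


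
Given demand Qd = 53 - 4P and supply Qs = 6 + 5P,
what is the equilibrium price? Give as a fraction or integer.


At equilibrium, Qd = Qs.
53 - 4P = 6 + 5P
53 - 6 = 4P + 5P
47 = 9P
P* = 47/9 = 47/9

47/9


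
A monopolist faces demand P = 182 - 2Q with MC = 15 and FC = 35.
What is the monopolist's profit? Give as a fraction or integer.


MR = MC: 182 - 4Q = 15
Q* = 167/4
P* = 182 - 2*167/4 = 197/2
Profit = (P* - MC)*Q* - FC
= (197/2 - 15)*167/4 - 35
= 167/2*167/4 - 35
= 27889/8 - 35 = 27609/8

27609/8


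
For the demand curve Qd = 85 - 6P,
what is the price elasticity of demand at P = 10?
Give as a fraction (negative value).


dQ/dP = -6
At P = 10: Q = 85 - 6*10 = 25
E = (dQ/dP)(P/Q) = (-6)(10/25) = -12/5

-12/5


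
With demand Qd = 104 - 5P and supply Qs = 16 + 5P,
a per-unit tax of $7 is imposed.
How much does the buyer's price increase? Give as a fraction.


With a per-unit tax, the buyer's price increase depends on relative slopes.
Supply slope: d = 5, Demand slope: b = 5
Buyer's price increase = d * tax / (b + d)
= 5 * 7 / (5 + 5)
= 35 / 10 = 7/2

7/2


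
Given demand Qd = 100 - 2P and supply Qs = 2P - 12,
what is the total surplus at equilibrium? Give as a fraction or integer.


Find equilibrium: 100 - 2P = 2P - 12
100 + 12 = 4P
P* = 112/4 = 28
Q* = 2*28 - 12 = 44
Inverse demand: P = 50 - Q/2, so P_max = 50
Inverse supply: P = 6 + Q/2, so P_min = 6
CS = (1/2) * 44 * (50 - 28) = 484
PS = (1/2) * 44 * (28 - 6) = 484
TS = CS + PS = 484 + 484 = 968

968


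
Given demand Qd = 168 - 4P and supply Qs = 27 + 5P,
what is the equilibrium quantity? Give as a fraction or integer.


First find equilibrium price:
168 - 4P = 27 + 5P
P* = 141/9 = 47/3
Then substitute into demand:
Q* = 168 - 4 * 47/3 = 316/3

316/3


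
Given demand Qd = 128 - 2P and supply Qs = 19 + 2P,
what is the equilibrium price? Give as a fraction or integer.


At equilibrium, Qd = Qs.
128 - 2P = 19 + 2P
128 - 19 = 2P + 2P
109 = 4P
P* = 109/4 = 109/4

109/4


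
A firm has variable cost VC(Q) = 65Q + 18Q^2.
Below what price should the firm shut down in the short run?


AVC(Q) = VC(Q)/Q = 65 + 18Q
AVC is increasing in Q, so minimum AVC is at Q -> 0+.
Min AVC = 65
The firm should shut down if P < 65.

65


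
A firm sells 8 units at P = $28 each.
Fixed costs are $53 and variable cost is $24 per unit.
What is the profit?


Total Revenue = P * Q = 28 * 8 = $224
Total Cost = FC + VC*Q = 53 + 24*8 = $245
Profit = TR - TC = 224 - 245 = $-21

$-21


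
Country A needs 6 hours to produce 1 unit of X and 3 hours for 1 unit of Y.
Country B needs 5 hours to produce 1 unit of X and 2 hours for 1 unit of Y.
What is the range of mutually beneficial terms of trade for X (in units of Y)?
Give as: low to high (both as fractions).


Opportunity cost of X for Country A = hours_X / hours_Y = 6/3 = 2 units of Y
Opportunity cost of X for Country B = hours_X / hours_Y = 5/2 = 5/2 units of Y
Terms of trade must be between the two opportunity costs.
Range: 2 to 5/2

2 to 5/2


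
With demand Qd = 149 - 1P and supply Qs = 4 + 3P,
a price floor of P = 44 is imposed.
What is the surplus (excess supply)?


At P = 44:
Qd = 149 - 1*44 = 105
Qs = 4 + 3*44 = 136
Surplus = Qs - Qd = 136 - 105 = 31

31


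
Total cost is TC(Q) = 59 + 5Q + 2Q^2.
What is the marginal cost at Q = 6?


MC = dTC/dQ = 5 + 2*2*Q
At Q = 6:
MC = 5 + 4*6
MC = 5 + 24 = 29

29


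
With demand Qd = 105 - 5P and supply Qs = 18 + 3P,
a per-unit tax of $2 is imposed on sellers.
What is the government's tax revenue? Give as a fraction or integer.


With tax on sellers, new supply: Qs' = 18 + 3(P - 2)
= 12 + 3P
New equilibrium quantity:
Q_new = 375/8
Tax revenue = tax * Q_new = 2 * 375/8 = 375/4

375/4


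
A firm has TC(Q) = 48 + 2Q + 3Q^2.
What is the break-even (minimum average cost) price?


AC(Q) = 48/Q + 2 + 3Q
To minimize: dAC/dQ = -48/Q^2 + 3 = 0
Q^2 = 48/3 = 16
Q* = 4
Min AC = 48/4 + 2 + 3*4
Min AC = 12 + 2 + 12 = 26

26


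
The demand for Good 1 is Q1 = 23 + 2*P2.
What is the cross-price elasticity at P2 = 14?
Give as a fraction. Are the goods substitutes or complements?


dQ1/dP2 = 2
At P2 = 14: Q1 = 23 + 2*14 = 51
Exy = (dQ1/dP2)(P2/Q1) = 2 * 14 / 51 = 28/51
Since Exy > 0, the goods are substitutes.

28/51 (substitutes)


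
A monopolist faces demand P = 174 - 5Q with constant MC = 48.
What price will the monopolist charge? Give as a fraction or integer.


MR = 174 - 10Q
Set MR = MC: 174 - 10Q = 48
Q* = 63/5
Substitute into demand:
P* = 174 - 5*63/5 = 111

111


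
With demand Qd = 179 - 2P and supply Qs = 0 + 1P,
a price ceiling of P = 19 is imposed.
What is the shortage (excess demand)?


At P = 19:
Qd = 179 - 2*19 = 141
Qs = 0 + 1*19 = 19
Shortage = Qd - Qs = 141 - 19 = 122

122


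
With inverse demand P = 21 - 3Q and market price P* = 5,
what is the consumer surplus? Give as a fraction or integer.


Maximum willingness to pay (at Q=0): P_max = 21
Quantity demanded at P* = 5:
Q* = (21 - 5)/3 = 16/3
CS = (1/2) * Q* * (P_max - P*)
CS = (1/2) * 16/3 * (21 - 5)
CS = (1/2) * 16/3 * 16 = 128/3

128/3


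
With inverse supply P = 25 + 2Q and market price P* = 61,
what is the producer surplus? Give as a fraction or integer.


Minimum supply price (at Q=0): P_min = 25
Quantity supplied at P* = 61:
Q* = (61 - 25)/2 = 18
PS = (1/2) * Q* * (P* - P_min)
PS = (1/2) * 18 * (61 - 25)
PS = (1/2) * 18 * 36 = 324

324


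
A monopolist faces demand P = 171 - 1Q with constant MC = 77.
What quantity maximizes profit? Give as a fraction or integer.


TR = P*Q = (171 - 1Q)Q = 171Q - 1Q^2
MR = dTR/dQ = 171 - 2Q
Set MR = MC:
171 - 2Q = 77
94 = 2Q
Q* = 94/2 = 47

47


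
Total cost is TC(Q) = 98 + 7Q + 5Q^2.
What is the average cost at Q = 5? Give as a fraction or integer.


TC(5) = 98 + 7*5 + 5*5^2
TC(5) = 98 + 35 + 125 = 258
AC = TC/Q = 258/5 = 258/5

258/5
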